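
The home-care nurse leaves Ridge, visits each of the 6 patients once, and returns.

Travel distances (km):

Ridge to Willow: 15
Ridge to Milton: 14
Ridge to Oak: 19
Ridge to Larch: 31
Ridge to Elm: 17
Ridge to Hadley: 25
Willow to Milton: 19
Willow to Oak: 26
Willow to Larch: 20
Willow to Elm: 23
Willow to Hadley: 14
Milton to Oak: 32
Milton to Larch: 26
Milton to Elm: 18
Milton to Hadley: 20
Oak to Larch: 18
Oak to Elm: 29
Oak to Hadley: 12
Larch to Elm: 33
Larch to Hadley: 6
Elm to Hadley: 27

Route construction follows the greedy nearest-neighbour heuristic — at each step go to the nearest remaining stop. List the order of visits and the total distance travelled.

112 km along Ridge → Milton → Elm → Willow → Hadley → Larch → Oak → Ridge.

Ridge → [Milton:14 / Willow:15 / Elm:17 / Oak:19 / Hadley:25 / Larch:31] → Milton (14)
Milton → [Elm:18 / Willow:19 / Hadley:20 / Larch:26 / Oak:32] → Elm (18)
Elm → [Willow:23 / Hadley:27 / Oak:29 / Larch:33] → Willow (23)
Willow → [Hadley:14 / Larch:20 / Oak:26] → Hadley (14)
Hadley → [Larch:6 / Oak:12] → Larch (6)
Larch → [Oak:18] → Oak (18)
Return Oak→Ridge: 19.
Total = 14 + 18 + 23 + 14 + 6 + 18 + 19 = 112.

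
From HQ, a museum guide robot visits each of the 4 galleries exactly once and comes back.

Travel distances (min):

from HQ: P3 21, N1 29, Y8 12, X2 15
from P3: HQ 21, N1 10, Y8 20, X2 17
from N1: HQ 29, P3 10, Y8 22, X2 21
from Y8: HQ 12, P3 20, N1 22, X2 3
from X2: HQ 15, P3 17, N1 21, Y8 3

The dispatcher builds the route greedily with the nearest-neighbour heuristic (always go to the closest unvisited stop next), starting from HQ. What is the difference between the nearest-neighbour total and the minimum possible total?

From HQ: Y8=12, X2=15, P3=21, N1=29 → choose Y8 (12).
From Y8: X2=3, P3=20, N1=22 → choose X2 (3).
From X2: P3=17, N1=21 → choose P3 (17).
From P3: N1=10 → choose N1 (10).
NN route HQ → Y8 → X2 → P3 → N1 → HQ costs 71.
Optimal: HQ → P3 → N1 → X2 → Y8 → HQ costs 67 (by enumerating all 12 distinct tours).
Excess = 71 − 67 = 4.

Excess over optimum: 4 min.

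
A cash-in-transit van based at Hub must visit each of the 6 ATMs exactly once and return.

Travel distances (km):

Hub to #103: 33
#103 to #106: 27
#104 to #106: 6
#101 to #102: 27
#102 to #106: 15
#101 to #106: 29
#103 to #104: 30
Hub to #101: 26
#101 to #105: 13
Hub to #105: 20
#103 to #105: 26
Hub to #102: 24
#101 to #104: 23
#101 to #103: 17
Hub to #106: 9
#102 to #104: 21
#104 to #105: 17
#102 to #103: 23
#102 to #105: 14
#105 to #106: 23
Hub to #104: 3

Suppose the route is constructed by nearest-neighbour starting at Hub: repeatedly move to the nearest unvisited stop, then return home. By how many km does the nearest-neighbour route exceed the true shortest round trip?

The nearest-neighbour route is 4 km longer than optimal.

From Hub: #104=3, #106=9, #105=20, #102=24, #101=26, #103=33 → choose #104 (3).
From #104: #106=6, #105=17, #102=21, #101=23, #103=30 → choose #106 (6).
From #106: #102=15, #105=23, #103=27, #101=29 → choose #102 (15).
From #102: #105=14, #103=23, #101=27 → choose #105 (14).
From #105: #101=13, #103=26 → choose #101 (13).
From #101: #103=17 → choose #103 (17).
NN route Hub → #104 → #106 → #102 → #105 → #101 → #103 → Hub costs 101.
Optimal: Hub → #104 → #105 → #101 → #103 → #102 → #106 → Hub costs 97 (by enumerating all 360 distinct tours).
Excess = 101 − 97 = 4.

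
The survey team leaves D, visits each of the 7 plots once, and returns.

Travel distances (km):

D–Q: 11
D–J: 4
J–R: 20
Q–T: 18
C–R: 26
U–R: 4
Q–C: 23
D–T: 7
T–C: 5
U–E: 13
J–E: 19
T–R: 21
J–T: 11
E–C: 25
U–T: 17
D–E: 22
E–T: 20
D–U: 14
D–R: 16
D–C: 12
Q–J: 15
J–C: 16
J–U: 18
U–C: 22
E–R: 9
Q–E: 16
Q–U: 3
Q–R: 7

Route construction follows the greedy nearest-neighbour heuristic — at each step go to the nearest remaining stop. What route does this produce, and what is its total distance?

From D: distances to unvisited — J=4, T=7, Q=11, C=12, U=14, R=16, E=22. Nearest is J (4).
From J: distances to unvisited — T=11, Q=15, C=16, U=18, E=19, R=20. Nearest is T (11).
From T: distances to unvisited — C=5, U=17, Q=18, E=20, R=21. Nearest is C (5).
From C: distances to unvisited — U=22, Q=23, E=25, R=26. Nearest is U (22).
From U: distances to unvisited — Q=3, R=4, E=13. Nearest is Q (3).
From Q: distances to unvisited — R=7, E=16. Nearest is R (7).
From R: distances to unvisited — E=9. Nearest is E (9).
Return E→D: 22.
Total = 4 + 11 + 5 + 22 + 3 + 7 + 9 + 22 = 83.

Total distance 83 km via the nearest-neighbour route D → J → T → C → U → Q → R → E → D.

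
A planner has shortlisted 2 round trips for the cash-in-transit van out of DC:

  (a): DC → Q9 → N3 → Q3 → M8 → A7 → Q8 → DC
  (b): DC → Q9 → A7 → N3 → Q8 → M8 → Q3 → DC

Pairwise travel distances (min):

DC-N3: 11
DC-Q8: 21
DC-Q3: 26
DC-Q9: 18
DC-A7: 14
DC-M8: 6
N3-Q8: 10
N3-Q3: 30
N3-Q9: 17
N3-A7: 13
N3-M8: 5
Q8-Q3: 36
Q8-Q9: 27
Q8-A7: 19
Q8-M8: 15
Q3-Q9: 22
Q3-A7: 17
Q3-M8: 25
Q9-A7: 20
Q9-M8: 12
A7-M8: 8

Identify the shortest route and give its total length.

127 min — (b) is the shortest.

(a): 18 + 17 + 30 + 25 + 8 + 19 + 21 = 138
(b): 18 + 20 + 13 + 10 + 15 + 25 + 26 = 127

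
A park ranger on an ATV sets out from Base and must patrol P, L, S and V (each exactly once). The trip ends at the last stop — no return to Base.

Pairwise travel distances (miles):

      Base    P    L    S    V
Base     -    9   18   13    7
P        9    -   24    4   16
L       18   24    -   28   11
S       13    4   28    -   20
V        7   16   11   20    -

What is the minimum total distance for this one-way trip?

There are 4! = 24 possible orderings.
Base→P→L→S→V: 9+24+28+20 = 81
Base→P→L→V→S: 9+24+11+20 = 64
Base→P→S→L→V: 9+4+28+11 = 52
Base→P→S→V→L: 9+4+20+11 = 44
Base→P→V→L→S: 9+16+11+28 = 64
Base→P→V→S→L: 9+16+20+28 = 73
Base→L→P→S→V: 18+24+4+20 = 66
Base→L→P→V→S: 18+24+16+20 = 78
Base→L→S→P→V: 18+28+4+16 = 66
Base→L→S→V→P: 18+28+20+16 = 82
Base→L→V→P→S: 18+11+16+4 = 49
Base→L→V→S→P: 18+11+20+4 = 53
Base→S→P→L→V: 13+4+24+11 = 52
Base→S→P→V→L: 13+4+16+11 = 44
… (10 more)
The minimum is 44.
One shortest path: Base → P → S → V → L.

Minimum one-way distance = 44 miles.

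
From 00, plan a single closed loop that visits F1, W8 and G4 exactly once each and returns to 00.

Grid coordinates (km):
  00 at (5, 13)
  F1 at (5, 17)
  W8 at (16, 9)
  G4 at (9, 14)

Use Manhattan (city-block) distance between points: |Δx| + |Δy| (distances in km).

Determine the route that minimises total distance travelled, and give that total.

With 3 stops there are 3!/2 = 3 distinct round trips (a route and its reverse cost the same).
00→F1→W8→G4→00: 4+19+12+5 = 40
00→F1→G4→W8→00: 4+7+12+15 = 38
00→W8→F1→G4→00: 15+19+7+5 = 46
The minimum is 38.
One optimal route: 00 → F1 → G4 → W8 → 00 (or its reverse).

Shortest round trip = 38 km.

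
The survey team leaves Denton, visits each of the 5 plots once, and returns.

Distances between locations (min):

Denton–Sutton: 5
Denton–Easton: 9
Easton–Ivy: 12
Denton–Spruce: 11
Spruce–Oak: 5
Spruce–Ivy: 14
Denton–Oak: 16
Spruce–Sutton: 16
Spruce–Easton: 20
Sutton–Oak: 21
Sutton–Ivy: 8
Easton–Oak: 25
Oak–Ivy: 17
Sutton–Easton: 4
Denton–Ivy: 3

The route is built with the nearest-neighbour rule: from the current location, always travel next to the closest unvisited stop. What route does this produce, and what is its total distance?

Nearest-neighbour total = 56 min; route Denton → Ivy → Sutton → Easton → Spruce → Oak → Denton.

At Denton the remaining stops are Ivy 3, Sutton 5, Easton 9, Spruce 11, Oak 16; go to Ivy.
At Ivy the remaining stops are Sutton 8, Easton 12, Spruce 14, Oak 17; go to Sutton.
At Sutton the remaining stops are Easton 4, Spruce 16, Oak 21; go to Easton.
At Easton the remaining stops are Spruce 20, Oak 25; go to Spruce.
At Spruce the remaining stops are Oak 5; go to Oak.
Return Oak→Denton: 16.
Total = 3 + 8 + 4 + 20 + 5 + 16 = 56.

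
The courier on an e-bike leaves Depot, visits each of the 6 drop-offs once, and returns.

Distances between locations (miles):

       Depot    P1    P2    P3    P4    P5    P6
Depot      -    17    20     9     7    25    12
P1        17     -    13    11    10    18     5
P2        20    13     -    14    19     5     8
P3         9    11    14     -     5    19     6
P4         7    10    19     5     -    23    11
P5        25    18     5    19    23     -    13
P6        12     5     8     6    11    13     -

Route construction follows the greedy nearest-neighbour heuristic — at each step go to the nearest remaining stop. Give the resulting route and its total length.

66 miles along Depot → P4 → P3 → P6 → P1 → P2 → P5 → Depot.

At Depot the remaining stops are P4 7, P3 9, P6 12, P1 17, P2 20, P5 25; go to P4.
At P4 the remaining stops are P3 5, P1 10, P6 11, P2 19, P5 23; go to P3.
At P3 the remaining stops are P6 6, P1 11, P2 14, P5 19; go to P6.
At P6 the remaining stops are P1 5, P2 8, P5 13; go to P1.
At P1 the remaining stops are P2 13, P5 18; go to P2.
At P2 the remaining stops are P5 5; go to P5.
Return P5→Depot: 25.
Total = 7 + 5 + 6 + 5 + 13 + 5 + 25 = 66.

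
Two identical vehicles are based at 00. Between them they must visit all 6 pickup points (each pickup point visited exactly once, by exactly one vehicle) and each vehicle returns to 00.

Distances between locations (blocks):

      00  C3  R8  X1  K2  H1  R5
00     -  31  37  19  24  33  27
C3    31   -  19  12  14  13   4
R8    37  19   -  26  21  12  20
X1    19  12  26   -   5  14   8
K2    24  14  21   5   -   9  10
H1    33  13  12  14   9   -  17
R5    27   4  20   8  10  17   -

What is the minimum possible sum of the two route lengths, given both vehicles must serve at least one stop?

Minimum combined distance: 133 blocks.

There are 2^5 − 1 = 31 ways to divide the 6 stops into two non-empty groups. For each, the best each vehicle can do is its own shortest tour through its group:
  {C3} + {R8, X1, K2, H1, R5}: 62 + 92 = 154
  {R8} + {C3, X1, K2, H1, R5}: 74 + 77 = 151
  {C3, R8} + {X1, K2, H1, R5}: 87 + 77 = 164
  {X1} + {C3, R8, K2, H1, R5}: 38 + 95 = 133
  {C3, X1} + {R8, K2, H1, R5}: 62 + 92 = 154
  {R8, X1} + {C3, K2, H1, R5}: 82 + 77 = 159
  … (31 splits in total)
Best: vehicle 1 00 → X1 → 00 = 38; vehicle 2 00 → K2 → H1 → R8 → C3 → R5 → 00 = 95; combined 133.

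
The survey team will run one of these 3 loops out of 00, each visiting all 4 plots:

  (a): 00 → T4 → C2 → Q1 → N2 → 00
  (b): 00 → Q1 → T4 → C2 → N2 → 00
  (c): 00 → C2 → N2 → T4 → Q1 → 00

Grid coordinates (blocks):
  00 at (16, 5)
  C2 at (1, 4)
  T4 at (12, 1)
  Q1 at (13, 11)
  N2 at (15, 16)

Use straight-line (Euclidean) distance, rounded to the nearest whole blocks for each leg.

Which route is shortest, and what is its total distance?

(a): 6 + 11 + 14 + 5 + 11 = 47
(b): 7 + 10 + 11 + 18 + 11 = 57
(c): 15 + 18 + 15 + 10 + 7 = 65

47 blocks — (a) is the shortest.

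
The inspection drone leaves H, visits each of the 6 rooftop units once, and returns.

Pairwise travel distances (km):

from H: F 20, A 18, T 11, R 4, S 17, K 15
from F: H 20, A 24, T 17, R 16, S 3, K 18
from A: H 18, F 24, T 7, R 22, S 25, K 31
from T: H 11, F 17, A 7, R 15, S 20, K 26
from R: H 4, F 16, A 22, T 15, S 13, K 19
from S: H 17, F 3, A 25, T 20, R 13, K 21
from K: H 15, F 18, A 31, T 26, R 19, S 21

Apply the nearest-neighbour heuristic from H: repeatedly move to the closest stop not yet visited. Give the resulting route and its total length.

At H the remaining stops are R 4, T 11, K 15, S 17, A 18, F 20; go to R.
At R the remaining stops are S 13, T 15, F 16, K 19, A 22; go to S.
At S the remaining stops are F 3, T 20, K 21, A 25; go to F.
At F the remaining stops are T 17, K 18, A 24; go to T.
At T the remaining stops are A 7, K 26; go to A.
At A the remaining stops are K 31; go to K.
Return K→H: 15.
Total = 4 + 13 + 3 + 17 + 7 + 31 + 15 = 90.

Nearest-neighbour total = 90 km; route H → R → S → F → T → A → K → H.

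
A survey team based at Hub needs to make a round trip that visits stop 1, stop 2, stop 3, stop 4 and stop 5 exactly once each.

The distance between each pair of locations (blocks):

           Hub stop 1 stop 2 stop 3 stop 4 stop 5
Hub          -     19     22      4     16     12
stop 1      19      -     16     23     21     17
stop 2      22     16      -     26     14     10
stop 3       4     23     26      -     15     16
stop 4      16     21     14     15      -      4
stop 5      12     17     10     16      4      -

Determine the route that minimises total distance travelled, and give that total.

Minimum total distance: 68 blocks.

With 5 stops there are 5!/2 = 60 distinct round trips (a route and its reverse cost the same).
Hub-stop 1-stop 2-stop 3-stop 4-stop 5-Hub: 19+16+26+15+4+12 = 92
Hub-stop 1-stop 2-stop 3-stop 5-stop 4-Hub: 19+16+26+16+4+16 = 97
Hub-stop 1-stop 2-stop 4-stop 3-stop 5-Hub: 19+16+14+15+16+12 = 92
Hub-stop 1-stop 2-stop 4-stop 5-stop 3-Hub: 19+16+14+4+16+4 = 73
Hub-stop 1-stop 2-stop 5-stop 3-stop 4-Hub: 19+16+10+16+15+16 = 92
Hub-stop 1-stop 2-stop 5-stop 4-stop 3-Hub: 19+16+10+4+15+4 = 68
Hub-stop 1-stop 3-stop 2-stop 4-stop 5-Hub: 19+23+26+14+4+12 = 98
Hub-stop 1-stop 3-stop 2-stop 5-stop 4-Hub: 19+23+26+10+4+16 = 98
Hub-stop 1-stop 3-stop 4-stop 2-stop 5-Hub: 19+23+15+14+10+12 = 93
Hub-stop 1-stop 3-stop 4-stop 5-stop 2-Hub: 19+23+15+4+10+22 = 93
Hub-stop 1-stop 3-stop 5-stop 2-stop 4-Hub: 19+23+16+10+14+16 = 98
Hub-stop 1-stop 3-stop 5-stop 4-stop 2-Hub: 19+23+16+4+14+22 = 98
Hub-stop 1-stop 4-stop 2-stop 3-stop 5-Hub: 19+21+14+26+16+12 = 108
Hub-stop 1-stop 4-stop 2-stop 5-stop 3-Hub: 19+21+14+10+16+4 = 84
… (46 more)
The minimum is 68.
One optimal route: Hub → stop 1 → stop 2 → stop 5 → stop 4 → stop 3 → Hub (or its reverse).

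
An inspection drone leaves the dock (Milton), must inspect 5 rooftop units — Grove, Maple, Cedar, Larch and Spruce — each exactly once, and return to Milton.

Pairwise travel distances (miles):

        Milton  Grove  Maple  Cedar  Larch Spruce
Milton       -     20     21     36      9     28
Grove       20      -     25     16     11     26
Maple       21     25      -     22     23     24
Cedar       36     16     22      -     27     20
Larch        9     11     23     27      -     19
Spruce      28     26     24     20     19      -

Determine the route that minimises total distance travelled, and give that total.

With 5 stops there are 5!/2 = 60 distinct round trips (a route and its reverse cost the same).
Milton→Grove→Maple→Cedar→Larch→Spruce→Milton: 20+25+22+27+19+28 = 141
Milton→Grove→Maple→Cedar→Spruce→Larch→Milton: 20+25+22+20+19+9 = 115
Milton→Grove→Maple→Larch→Cedar→Spruce→Milton: 20+25+23+27+20+28 = 143
Milton→Grove→Maple→Larch→Spruce→Cedar→Milton: 20+25+23+19+20+36 = 143
Milton→Grove→Maple→Spruce→Cedar→Larch→Milton: 20+25+24+20+27+9 = 125
Milton→Grove→Maple→Spruce→Larch→Cedar→Milton: 20+25+24+19+27+36 = 151
Milton→Grove→Cedar→Maple→Larch→Spruce→Milton: 20+16+22+23+19+28 = 128
Milton→Grove→Cedar→Maple→Spruce→Larch→Milton: 20+16+22+24+19+9 = 110
Milton→Grove→Cedar→Larch→Maple→Spruce→Milton: 20+16+27+23+24+28 = 138
Milton→Grove→Cedar→Larch→Spruce→Maple→Milton: 20+16+27+19+24+21 = 127
Milton→Grove→Cedar→Spruce→Maple→Larch→Milton: 20+16+20+24+23+9 = 112
Milton→Grove→Cedar→Spruce→Larch→Maple→Milton: 20+16+20+19+23+21 = 119
Milton→Grove→Larch→Maple→Cedar→Spruce→Milton: 20+11+23+22+20+28 = 124
Milton→Grove→Larch→Maple→Spruce→Cedar→Milton: 20+11+23+24+20+36 = 134
… (46 more)
Milton→Maple→Spruce→Cedar→Grove→Larch→Milton: 21+24+20+16+11+9 = 101  ← best
The minimum is 101.
One optimal route: Milton → Maple → Spruce → Cedar → Grove → Larch → Milton (or its reverse).

Minimum total distance: 101 miles.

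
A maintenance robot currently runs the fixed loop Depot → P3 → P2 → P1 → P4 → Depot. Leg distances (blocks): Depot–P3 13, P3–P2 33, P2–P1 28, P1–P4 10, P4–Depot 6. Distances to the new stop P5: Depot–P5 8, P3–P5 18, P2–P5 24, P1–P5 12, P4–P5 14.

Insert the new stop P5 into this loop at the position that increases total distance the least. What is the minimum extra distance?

Adding 8 blocks by placing P5 on the P2–P1 leg.

Insertion cost between consecutive stops i–j is d(i,P5) + d(P5,j) − d(i,j):
  between Depot and P3: 8 + 18 − 13 = 13
  between P3 and P2: 18 + 24 − 33 = 9
  between P2 and P1: 24 + 12 − 28 = 8
  between P1 and P4: 12 + 14 − 10 = 16
  between P4 and Depot: 14 + 8 − 6 = 16
Cheapest insertion is between P2 and P1, adding 8.
New total = 90 + 8 = 98.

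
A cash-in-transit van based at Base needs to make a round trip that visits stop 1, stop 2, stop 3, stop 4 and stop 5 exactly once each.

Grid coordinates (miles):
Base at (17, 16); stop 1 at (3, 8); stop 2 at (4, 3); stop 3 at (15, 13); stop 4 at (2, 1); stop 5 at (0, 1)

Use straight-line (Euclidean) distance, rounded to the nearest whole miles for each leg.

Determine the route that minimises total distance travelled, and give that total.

Base-stop 1-stop 2-stop 3-stop 4-stop 5-Base: 16+5+15+18+2+23 = 79
Base-stop 1-stop 2-stop 3-stop 5-stop 4-Base: 16+5+15+19+2+21 = 78
Base-stop 1-stop 2-stop 4-stop 3-stop 5-Base: 16+5+3+18+19+23 = 84
Base-stop 1-stop 2-stop 4-stop 5-stop 3-Base: 16+5+3+2+19+4 = 49
Base-stop 1-stop 2-stop 5-stop 3-stop 4-Base: 16+5+4+19+18+21 = 83
Base-stop 1-stop 2-stop 5-stop 4-stop 3-Base: 16+5+4+2+18+4 = 49
Base-stop 1-stop 3-stop 2-stop 4-stop 5-Base: 16+13+15+3+2+23 = 72
Base-stop 1-stop 3-stop 2-stop 5-stop 4-Base: 16+13+15+4+2+21 = 71
Base-stop 1-stop 3-stop 4-stop 2-stop 5-Base: 16+13+18+3+4+23 = 77
Base-stop 1-stop 3-stop 4-stop 5-stop 2-Base: 16+13+18+2+4+18 = 71
Base-stop 1-stop 3-stop 5-stop 2-stop 4-Base: 16+13+19+4+3+21 = 76
Base-stop 1-stop 3-stop 5-stop 4-stop 2-Base: 16+13+19+2+3+18 = 71
Base-stop 1-stop 4-stop 2-stop 3-stop 5-Base: 16+7+3+15+19+23 = 83
Base-stop 1-stop 4-stop 2-stop 5-stop 3-Base: 16+7+3+4+19+4 = 53
… (46 more)
Base-stop 1-stop 4-stop 5-stop 2-stop 3-Base: 16+7+2+4+15+4 = 48  ← best
The minimum is 48.
One optimal route: Base → stop 1 → stop 4 → stop 5 → stop 2 → stop 3 → Base (or its reverse).

48 miles — the shortest possible round trip.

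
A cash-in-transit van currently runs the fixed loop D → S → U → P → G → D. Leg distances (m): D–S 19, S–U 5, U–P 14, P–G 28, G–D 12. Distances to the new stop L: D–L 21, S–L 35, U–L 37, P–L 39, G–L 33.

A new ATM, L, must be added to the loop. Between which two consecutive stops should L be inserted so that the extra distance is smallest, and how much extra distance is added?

+37 m — insert L between D and S.

Insertion cost between consecutive stops i–j is d(i,L) + d(L,j) − d(i,j):
  between D and S: 21 + 35 − 19 = 37
  between S and U: 35 + 37 − 5 = 67
  between U and P: 37 + 39 − 14 = 62
  between P and G: 39 + 33 − 28 = 44
  between G and D: 33 + 21 − 12 = 42
Cheapest insertion is between D and S, adding 37.
New total = 78 + 37 = 115.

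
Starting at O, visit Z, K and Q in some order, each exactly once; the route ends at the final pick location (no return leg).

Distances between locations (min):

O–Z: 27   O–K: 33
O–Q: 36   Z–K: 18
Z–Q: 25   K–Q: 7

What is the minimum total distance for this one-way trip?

Minimum one-way distance = 52 min.

There are 3! = 6 possible orderings.
O→Z→K→Q: 27+18+7 = 52
O→Z→Q→K: 27+25+7 = 59
O→K→Z→Q: 33+18+25 = 76
O→K→Q→Z: 33+7+25 = 65
O→Q→Z→K: 36+25+18 = 79
O→Q→K→Z: 36+7+18 = 61
The minimum is 52.
One shortest path: O → Z → K → Q.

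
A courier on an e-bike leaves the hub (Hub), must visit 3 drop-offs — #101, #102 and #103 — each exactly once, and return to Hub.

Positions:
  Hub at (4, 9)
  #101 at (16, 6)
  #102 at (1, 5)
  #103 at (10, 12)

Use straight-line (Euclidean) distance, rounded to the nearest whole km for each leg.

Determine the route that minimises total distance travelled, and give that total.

Shortest round trip = 35 km.

Hub→#101→#102→#103→Hub: 12+15+11+7 = 45
Hub→#101→#103→#102→Hub: 12+8+11+5 = 36
Hub→#102→#101→#103→Hub: 5+15+8+7 = 35
The minimum is 35.
One optimal route: Hub → #102 → #101 → #103 → Hub (or its reverse).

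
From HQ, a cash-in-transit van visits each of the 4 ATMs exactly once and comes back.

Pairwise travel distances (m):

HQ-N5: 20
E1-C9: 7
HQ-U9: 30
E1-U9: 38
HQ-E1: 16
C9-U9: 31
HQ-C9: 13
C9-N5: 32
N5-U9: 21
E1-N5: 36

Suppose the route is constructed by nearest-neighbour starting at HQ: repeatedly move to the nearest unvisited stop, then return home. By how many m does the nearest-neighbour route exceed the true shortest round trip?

From HQ: C9=13, E1=16, N5=20, U9=30 → choose C9 (13).
From C9: E1=7, U9=31, N5=32 → choose E1 (7).
From E1: N5=36, U9=38 → choose N5 (36).
From N5: U9=21 → choose U9 (21).
NN route HQ → C9 → E1 → N5 → U9 → HQ costs 107.
Optimal: HQ → E1 → C9 → U9 → N5 → HQ costs 95 (by enumerating all 12 distinct tours).
Excess = 107 − 95 = 12.

12 m longer than the optimal tour.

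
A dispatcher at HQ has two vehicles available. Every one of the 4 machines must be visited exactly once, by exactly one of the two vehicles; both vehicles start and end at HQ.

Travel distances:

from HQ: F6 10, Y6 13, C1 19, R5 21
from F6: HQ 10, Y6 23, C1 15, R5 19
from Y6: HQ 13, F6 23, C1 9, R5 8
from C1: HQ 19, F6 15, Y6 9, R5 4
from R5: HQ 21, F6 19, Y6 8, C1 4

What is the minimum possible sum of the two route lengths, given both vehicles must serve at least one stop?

Minimum combined distance: 64.

Try each way of splitting the stops between the two vehicles (each non-empty) and, for each split, find the best tour for each vehicle:
  {F6} + {Y6, C1, R5}: 20 + 44 = 64
  {Y6} + {F6, C1, R5}: 26 + 50 = 76
  {F6, Y6} + {C1, R5}: 46 + 44 = 90
  {C1} + {F6, Y6, R5}: 38 + 50 = 88
  {F6, C1} + {Y6, R5}: 44 + 42 = 86
  {Y6, C1} + {F6, R5}: 41 + 50 = 91
  … (7 splits in total)
Best: vehicle 1 HQ → F6 → HQ = 20; vehicle 2 HQ → Y6 → R5 → C1 → HQ = 44; combined 64.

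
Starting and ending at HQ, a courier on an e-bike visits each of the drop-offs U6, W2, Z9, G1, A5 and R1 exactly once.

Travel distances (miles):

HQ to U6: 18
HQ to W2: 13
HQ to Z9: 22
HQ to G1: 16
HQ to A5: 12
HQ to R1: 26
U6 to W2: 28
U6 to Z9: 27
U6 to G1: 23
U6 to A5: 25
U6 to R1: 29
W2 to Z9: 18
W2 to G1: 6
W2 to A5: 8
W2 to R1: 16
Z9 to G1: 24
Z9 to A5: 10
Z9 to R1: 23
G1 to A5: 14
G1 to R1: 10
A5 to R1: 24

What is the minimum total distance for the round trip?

HQ-U6-W2-Z9-G1-A5-R1-HQ: 18+28+18+24+14+24+26 = 152
HQ-U6-W2-Z9-G1-R1-A5-HQ: 18+28+18+24+10+24+12 = 134
HQ-U6-W2-Z9-A5-G1-R1-HQ: 18+28+18+10+14+10+26 = 124
HQ-U6-W2-Z9-A5-R1-G1-HQ: 18+28+18+10+24+10+16 = 124
HQ-U6-W2-Z9-R1-G1-A5-HQ: 18+28+18+23+10+14+12 = 123
HQ-U6-W2-Z9-R1-A5-G1-HQ: 18+28+18+23+24+14+16 = 141
HQ-U6-W2-G1-Z9-A5-R1-HQ: 18+28+6+24+10+24+26 = 136
HQ-U6-W2-G1-Z9-R1-A5-HQ: 18+28+6+24+23+24+12 = 135
… (352 more)
HQ-U6-R1-G1-W2-Z9-A5-HQ: 18+29+10+6+18+10+12 = 103  ← best
The minimum is 103.
One optimal route: HQ → U6 → R1 → G1 → W2 → Z9 → A5 → HQ (or its reverse).

Shortest round trip = 103 miles.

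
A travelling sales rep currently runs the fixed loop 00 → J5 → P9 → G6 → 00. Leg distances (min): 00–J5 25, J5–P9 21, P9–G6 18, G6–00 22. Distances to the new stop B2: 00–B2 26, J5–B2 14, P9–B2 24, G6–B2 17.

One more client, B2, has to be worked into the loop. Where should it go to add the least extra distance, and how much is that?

Insertion cost between consecutive stops i–j is d(i,B2) + d(B2,j) − d(i,j):
  between 00 and J5: 26 + 14 − 25 = 15
  between J5 and P9: 14 + 24 − 21 = 17
  between P9 and G6: 24 + 17 − 18 = 23
  between G6 and 00: 17 + 26 − 22 = 21
Cheapest insertion is between 00 and J5, adding 15.
New total = 86 + 15 = 101.

Adding 15 min by placing B2 on the 00–J5 leg.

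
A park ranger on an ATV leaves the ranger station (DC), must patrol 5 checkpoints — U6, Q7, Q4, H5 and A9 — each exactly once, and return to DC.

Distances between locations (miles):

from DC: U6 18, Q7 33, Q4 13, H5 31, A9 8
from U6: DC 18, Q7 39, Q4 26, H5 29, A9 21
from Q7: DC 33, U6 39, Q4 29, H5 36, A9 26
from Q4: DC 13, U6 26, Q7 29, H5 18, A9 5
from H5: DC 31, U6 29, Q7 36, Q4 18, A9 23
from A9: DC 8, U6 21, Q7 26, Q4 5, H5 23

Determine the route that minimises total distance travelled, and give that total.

With 5 stops there are 5!/2 = 60 distinct round trips (a route and its reverse cost the same).
DC → U6 → Q7 → Q4 → H5 → A9 → DC: 18+39+29+18+23+8 = 135
DC → U6 → Q7 → Q4 → A9 → H5 → DC: 18+39+29+5+23+31 = 145
DC → U6 → Q7 → H5 → Q4 → A9 → DC: 18+39+36+18+5+8 = 124
DC → U6 → Q7 → H5 → A9 → Q4 → DC: 18+39+36+23+5+13 = 134
DC → U6 → Q7 → A9 → Q4 → H5 → DC: 18+39+26+5+18+31 = 137
DC → U6 → Q7 → A9 → H5 → Q4 → DC: 18+39+26+23+18+13 = 137
DC → U6 → Q4 → Q7 → H5 → A9 → DC: 18+26+29+36+23+8 = 140
DC → U6 → Q4 → Q7 → A9 → H5 → DC: 18+26+29+26+23+31 = 153
DC → U6 → Q4 → H5 → Q7 → A9 → DC: 18+26+18+36+26+8 = 132
DC → U6 → Q4 → H5 → A9 → Q7 → DC: 18+26+18+23+26+33 = 144
DC → U6 → Q4 → A9 → Q7 → H5 → DC: 18+26+5+26+36+31 = 142
DC → U6 → Q4 → A9 → H5 → Q7 → DC: 18+26+5+23+36+33 = 141
DC → U6 → H5 → Q7 → Q4 → A9 → DC: 18+29+36+29+5+8 = 125
DC → U6 → H5 → Q7 → A9 → Q4 → DC: 18+29+36+26+5+13 = 127
… (46 more)
The minimum is 124.
One optimal route: DC → U6 → Q7 → H5 → Q4 → A9 → DC (or its reverse).

124 miles — the shortest possible round trip.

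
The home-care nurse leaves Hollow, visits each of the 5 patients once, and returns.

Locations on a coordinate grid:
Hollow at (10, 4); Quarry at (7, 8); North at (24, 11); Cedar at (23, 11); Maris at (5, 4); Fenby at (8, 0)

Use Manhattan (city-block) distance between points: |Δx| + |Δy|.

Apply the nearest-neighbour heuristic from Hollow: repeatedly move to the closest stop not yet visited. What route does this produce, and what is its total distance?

Hollow → [Maris:5 / Fenby:6 / Quarry:7 / Cedar:20 / North:21] → Maris (5)
Maris → [Quarry:6 / Fenby:7 / Cedar:25 / North:26] → Quarry (6)
Quarry → [Fenby:9 / Cedar:19 / North:20] → Fenby (9)
Fenby → [Cedar:26 / North:27] → Cedar (26)
Cedar → [North:1] → North (1)
Return North→Hollow: 21.
Total = 5 + 6 + 9 + 26 + 1 + 21 = 68.

68 along Hollow → Maris → Quarry → Fenby → Cedar → North → Hollow.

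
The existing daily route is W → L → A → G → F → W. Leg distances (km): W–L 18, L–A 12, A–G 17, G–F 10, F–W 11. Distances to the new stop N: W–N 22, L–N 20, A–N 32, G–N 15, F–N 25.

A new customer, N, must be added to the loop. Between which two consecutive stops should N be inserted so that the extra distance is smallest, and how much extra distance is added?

Minimum extra distance: 24 km, inserting N between W and L.

Insertion cost between consecutive stops i–j is d(i,N) + d(N,j) − d(i,j):
  between W and L: 22 + 20 − 18 = 24
  between L and A: 20 + 32 − 12 = 40
  between A and G: 32 + 15 − 17 = 30
  between G and F: 15 + 25 − 10 = 30
  between F and W: 25 + 22 − 11 = 36
Cheapest insertion is between W and L, adding 24.
New total = 68 + 24 = 92.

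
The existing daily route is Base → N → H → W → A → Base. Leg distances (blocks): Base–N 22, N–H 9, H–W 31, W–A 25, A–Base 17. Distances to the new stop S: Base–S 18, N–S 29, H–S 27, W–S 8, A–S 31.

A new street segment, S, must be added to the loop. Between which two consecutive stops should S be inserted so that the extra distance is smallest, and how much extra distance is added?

Minimum extra distance: 4 blocks, inserting S between H and W.

Insertion cost between consecutive stops i–j is d(i,S) + d(S,j) − d(i,j):
  between Base and N: 18 + 29 − 22 = 25
  between N and H: 29 + 27 − 9 = 47
  between H and W: 27 + 8 − 31 = 4
  between W and A: 8 + 31 − 25 = 14
  between A and Base: 31 + 18 − 17 = 32
Cheapest insertion is between H and W, adding 4.
New total = 104 + 4 = 108.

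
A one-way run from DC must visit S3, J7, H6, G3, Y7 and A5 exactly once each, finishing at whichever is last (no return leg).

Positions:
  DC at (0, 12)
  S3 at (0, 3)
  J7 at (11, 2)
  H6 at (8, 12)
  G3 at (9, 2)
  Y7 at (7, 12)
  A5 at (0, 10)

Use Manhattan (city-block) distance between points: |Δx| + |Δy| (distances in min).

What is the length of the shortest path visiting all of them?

There are 6! = 720 possible orderings.
DC→S3→J7→H6→G3→Y7→A5: 9+12+13+11+12+9 = 66
DC→S3→J7→H6→G3→A5→Y7: 9+12+13+11+17+9 = 71
DC→S3→J7→H6→Y7→G3→A5: 9+12+13+1+12+17 = 64
DC→S3→J7→H6→Y7→A5→G3: 9+12+13+1+9+17 = 61
DC→S3→J7→H6→A5→G3→Y7: 9+12+13+10+17+12 = 73
DC→S3→J7→H6→A5→Y7→G3: 9+12+13+10+9+12 = 65
DC→S3→J7→G3→H6→Y7→A5: 9+12+2+11+1+9 = 44
DC→S3→J7→G3→H6→A5→Y7: 9+12+2+11+10+9 = 53
… (712 more)
DC→A5→S3→J7→G3→H6→Y7: 2+7+12+2+11+1 = 35  ← best
The minimum is 35.
One shortest path: DC → A5 → S3 → J7 → G3 → H6 → Y7.

35 min — the minimum one-way total.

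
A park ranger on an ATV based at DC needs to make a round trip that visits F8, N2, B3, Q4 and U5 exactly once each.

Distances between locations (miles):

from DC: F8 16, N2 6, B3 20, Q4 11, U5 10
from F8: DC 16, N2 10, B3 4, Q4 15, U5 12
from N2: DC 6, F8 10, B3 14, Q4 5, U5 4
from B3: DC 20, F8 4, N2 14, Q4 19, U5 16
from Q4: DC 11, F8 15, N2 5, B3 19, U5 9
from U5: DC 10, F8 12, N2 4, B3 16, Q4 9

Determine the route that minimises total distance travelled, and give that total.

56 miles — the shortest possible round trip.

There are 60 distinct closed tours to check (reversals are equivalent).
DC→F8→N2→B3→Q4→U5→DC: 16+10+14+19+9+10 = 78
DC→F8→N2→B3→U5→Q4→DC: 16+10+14+16+9+11 = 76
DC→F8→N2→Q4→B3→U5→DC: 16+10+5+19+16+10 = 76
DC→F8→N2→Q4→U5→B3→DC: 16+10+5+9+16+20 = 76
DC→F8→N2→U5→B3→Q4→DC: 16+10+4+16+19+11 = 76
DC→F8→N2→U5→Q4→B3→DC: 16+10+4+9+19+20 = 78
DC→F8→B3→N2→Q4→U5→DC: 16+4+14+5+9+10 = 58
DC→F8→B3→N2→U5→Q4→DC: 16+4+14+4+9+11 = 58
DC→F8→B3→Q4→N2→U5→DC: 16+4+19+5+4+10 = 58
DC→F8→B3→Q4→U5→N2→DC: 16+4+19+9+4+6 = 58
DC→F8→B3→U5→N2→Q4→DC: 16+4+16+4+5+11 = 56
DC→F8→B3→U5→Q4→N2→DC: 16+4+16+9+5+6 = 56
DC→F8→Q4→N2→B3→U5→DC: 16+15+5+14+16+10 = 76
DC→F8→Q4→N2→U5→B3→DC: 16+15+5+4+16+20 = 76
… (46 more)
The minimum is 56.
One optimal route: DC → F8 → B3 → U5 → N2 → Q4 → DC (or its reverse).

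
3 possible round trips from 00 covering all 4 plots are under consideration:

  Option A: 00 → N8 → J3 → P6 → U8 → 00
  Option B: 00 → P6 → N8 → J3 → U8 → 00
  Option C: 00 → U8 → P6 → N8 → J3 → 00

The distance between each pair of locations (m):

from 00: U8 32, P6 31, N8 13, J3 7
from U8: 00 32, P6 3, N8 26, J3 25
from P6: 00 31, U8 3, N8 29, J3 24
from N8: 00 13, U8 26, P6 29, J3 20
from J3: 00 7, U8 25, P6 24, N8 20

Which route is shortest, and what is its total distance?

Shortest is Option C, total 91 m.

Option A: 13 + 20 + 24 + 3 + 32 = 92
Option B: 31 + 29 + 20 + 25 + 32 = 137
Option C: 32 + 3 + 29 + 20 + 7 = 91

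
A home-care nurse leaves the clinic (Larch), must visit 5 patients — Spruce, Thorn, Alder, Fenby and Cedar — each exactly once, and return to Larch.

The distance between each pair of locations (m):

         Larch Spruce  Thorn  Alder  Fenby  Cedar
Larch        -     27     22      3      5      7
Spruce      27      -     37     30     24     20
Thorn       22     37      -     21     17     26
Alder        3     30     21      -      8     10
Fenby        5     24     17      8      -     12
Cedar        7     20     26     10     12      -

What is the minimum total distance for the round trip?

Shortest round trip = 92 m.

There are 60 distinct closed tours to check (reversals are equivalent).
Larch - Spruce - Thorn - Alder - Fenby - Cedar - Larch: 27+37+21+8+12+7 = 112
Larch - Spruce - Thorn - Alder - Cedar - Fenby - Larch: 27+37+21+10+12+5 = 112
Larch - Spruce - Thorn - Fenby - Alder - Cedar - Larch: 27+37+17+8+10+7 = 106
Larch - Spruce - Thorn - Fenby - Cedar - Alder - Larch: 27+37+17+12+10+3 = 106
Larch - Spruce - Thorn - Cedar - Alder - Fenby - Larch: 27+37+26+10+8+5 = 113
Larch - Spruce - Thorn - Cedar - Fenby - Alder - Larch: 27+37+26+12+8+3 = 113
Larch - Spruce - Alder - Thorn - Fenby - Cedar - Larch: 27+30+21+17+12+7 = 114
Larch - Spruce - Alder - Thorn - Cedar - Fenby - Larch: 27+30+21+26+12+5 = 121
Larch - Spruce - Alder - Fenby - Thorn - Cedar - Larch: 27+30+8+17+26+7 = 115
Larch - Spruce - Alder - Fenby - Cedar - Thorn - Larch: 27+30+8+12+26+22 = 125
Larch - Spruce - Alder - Cedar - Thorn - Fenby - Larch: 27+30+10+26+17+5 = 115
Larch - Spruce - Alder - Cedar - Fenby - Thorn - Larch: 27+30+10+12+17+22 = 118
Larch - Spruce - Fenby - Thorn - Alder - Cedar - Larch: 27+24+17+21+10+7 = 106
Larch - Spruce - Fenby - Thorn - Cedar - Alder - Larch: 27+24+17+26+10+3 = 107
… (46 more)
Larch - Alder - Thorn - Fenby - Spruce - Cedar - Larch: 3+21+17+24+20+7 = 92  ← best
The minimum is 92.
One optimal route: Larch → Alder → Thorn → Fenby → Spruce → Cedar → Larch (or its reverse).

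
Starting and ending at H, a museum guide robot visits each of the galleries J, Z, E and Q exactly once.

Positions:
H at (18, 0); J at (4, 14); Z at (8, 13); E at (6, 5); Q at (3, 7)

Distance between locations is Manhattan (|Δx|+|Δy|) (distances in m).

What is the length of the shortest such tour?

58 m — the shortest possible round trip.

H → J → Z → E → Q → H: 28+5+10+5+22 = 70
H → J → Z → Q → E → H: 28+5+11+5+17 = 66
H → J → E → Z → Q → H: 28+11+10+11+22 = 82
H → J → E → Q → Z → H: 28+11+5+11+23 = 78
H → J → Q → Z → E → H: 28+8+11+10+17 = 74
H → J → Q → E → Z → H: 28+8+5+10+23 = 74
H → Z → J → E → Q → H: 23+5+11+5+22 = 66
H → Z → J → Q → E → H: 23+5+8+5+17 = 58
H → Z → E → J → Q → H: 23+10+11+8+22 = 74
H → Z → Q → J → E → H: 23+11+8+11+17 = 70
H → E → J → Z → Q → H: 17+11+5+11+22 = 66
H → E → Z → J → Q → H: 17+10+5+8+22 = 62
The minimum is 58.
One optimal route: H → Z → J → Q → E → H (or its reverse).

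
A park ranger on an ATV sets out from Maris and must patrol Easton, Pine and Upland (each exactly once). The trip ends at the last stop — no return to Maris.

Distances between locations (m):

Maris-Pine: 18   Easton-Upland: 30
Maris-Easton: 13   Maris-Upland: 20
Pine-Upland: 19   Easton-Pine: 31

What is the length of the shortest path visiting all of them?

There are 3! = 6 possible orderings.
Maris → Easton → Pine → Upland: 13+31+19 = 63
Maris → Easton → Upland → Pine: 13+30+19 = 62
Maris → Pine → Easton → Upland: 18+31+30 = 79
Maris → Pine → Upland → Easton: 18+19+30 = 67
Maris → Upland → Easton → Pine: 20+30+31 = 81
Maris → Upland → Pine → Easton: 20+19+31 = 70
The minimum is 62.
One shortest path: Maris → Easton → Upland → Pine.

Shortest open route: 62 m.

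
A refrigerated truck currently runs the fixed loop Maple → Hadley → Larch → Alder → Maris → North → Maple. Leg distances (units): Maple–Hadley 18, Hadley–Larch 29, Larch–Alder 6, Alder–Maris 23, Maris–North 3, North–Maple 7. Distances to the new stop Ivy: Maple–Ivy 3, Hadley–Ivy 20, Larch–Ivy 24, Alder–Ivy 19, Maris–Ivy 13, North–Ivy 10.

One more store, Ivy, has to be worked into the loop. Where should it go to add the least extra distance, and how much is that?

+5 — insert Ivy between Maple and Hadley.

Insertion cost between consecutive stops i–j is d(i,Ivy) + d(Ivy,j) − d(i,j):
  between Maple and Hadley: 3 + 20 − 18 = 5
  between Hadley and Larch: 20 + 24 − 29 = 15
  between Larch and Alder: 24 + 19 − 6 = 37
  between Alder and Maris: 19 + 13 − 23 = 9
  between Maris and North: 13 + 10 − 3 = 20
  between North and Maple: 10 + 3 − 7 = 6
Cheapest insertion is between Maple and Hadley, adding 5.
New total = 86 + 5 = 91.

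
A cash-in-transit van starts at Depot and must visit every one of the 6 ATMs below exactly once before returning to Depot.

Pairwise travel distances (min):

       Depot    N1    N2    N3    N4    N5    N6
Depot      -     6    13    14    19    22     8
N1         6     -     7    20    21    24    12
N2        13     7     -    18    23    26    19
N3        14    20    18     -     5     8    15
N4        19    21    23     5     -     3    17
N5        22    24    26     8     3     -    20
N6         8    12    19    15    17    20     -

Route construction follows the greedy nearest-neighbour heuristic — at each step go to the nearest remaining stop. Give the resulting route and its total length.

Total distance 67 min via the nearest-neighbour route Depot → N1 → N2 → N3 → N4 → N5 → N6 → Depot.

Depot → [N1:6 / N6:8 / N2:13 / N3:14 / N4:19 / N5:22] → N1 (6)
N1 → [N2:7 / N6:12 / N3:20 / N4:21 / N5:24] → N2 (7)
N2 → [N3:18 / N6:19 / N4:23 / N5:26] → N3 (18)
N3 → [N4:5 / N5:8 / N6:15] → N4 (5)
N4 → [N5:3 / N6:17] → N5 (3)
N5 → [N6:20] → N6 (20)
Return N6→Depot: 8.
Total = 6 + 7 + 18 + 5 + 3 + 20 + 8 = 67.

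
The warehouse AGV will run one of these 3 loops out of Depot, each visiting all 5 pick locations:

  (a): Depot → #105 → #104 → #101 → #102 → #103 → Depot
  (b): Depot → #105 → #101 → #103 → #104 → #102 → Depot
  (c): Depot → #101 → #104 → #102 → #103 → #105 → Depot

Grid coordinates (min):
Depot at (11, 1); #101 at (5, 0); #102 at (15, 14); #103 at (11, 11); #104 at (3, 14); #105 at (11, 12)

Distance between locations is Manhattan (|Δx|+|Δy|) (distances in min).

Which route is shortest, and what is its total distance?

Shortest is (c), total 54 min.

(a): 11 + 10 + 16 + 24 + 7 + 10 = 78
(b): 11 + 18 + 17 + 11 + 12 + 17 = 86
(c): 7 + 16 + 12 + 7 + 1 + 11 = 54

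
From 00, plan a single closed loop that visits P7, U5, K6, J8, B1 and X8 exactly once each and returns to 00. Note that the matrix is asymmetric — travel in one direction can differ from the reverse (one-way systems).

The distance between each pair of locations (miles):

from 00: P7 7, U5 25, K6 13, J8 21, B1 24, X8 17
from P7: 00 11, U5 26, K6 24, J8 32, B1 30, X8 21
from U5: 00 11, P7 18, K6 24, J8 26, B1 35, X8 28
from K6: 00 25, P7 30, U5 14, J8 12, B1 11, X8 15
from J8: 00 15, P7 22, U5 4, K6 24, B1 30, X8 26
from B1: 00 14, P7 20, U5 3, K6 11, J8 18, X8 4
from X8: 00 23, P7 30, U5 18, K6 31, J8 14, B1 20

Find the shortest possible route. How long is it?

75 miles — the shortest possible round trip.

00→P7→U5→K6→J8→B1→X8→00: 7+26+24+12+30+4+23 = 126
00→P7→U5→K6→J8→X8→B1→00: 7+26+24+12+26+20+14 = 129
00→P7→U5→K6→B1→J8→X8→00: 7+26+24+11+18+26+23 = 135
00→P7→U5→K6→B1→X8→J8→00: 7+26+24+11+4+14+15 = 101
00→P7→U5→K6→X8→J8→B1→00: 7+26+24+15+14+30+14 = 130
00→P7→U5→K6→X8→B1→J8→00: 7+26+24+15+20+18+15 = 125
00→P7→U5→J8→K6→B1→X8→00: 7+26+26+24+11+4+23 = 121
00→P7→U5→J8→K6→X8→B1→00: 7+26+26+24+15+20+14 = 132
… (712 more)
00→P7→K6→B1→X8→J8→U5→00: 7+24+11+4+14+4+11 = 75  ← best
The minimum is 75.
One optimal route: 00 → P7 → K6 → B1 → X8 → J8 → U5 → 00.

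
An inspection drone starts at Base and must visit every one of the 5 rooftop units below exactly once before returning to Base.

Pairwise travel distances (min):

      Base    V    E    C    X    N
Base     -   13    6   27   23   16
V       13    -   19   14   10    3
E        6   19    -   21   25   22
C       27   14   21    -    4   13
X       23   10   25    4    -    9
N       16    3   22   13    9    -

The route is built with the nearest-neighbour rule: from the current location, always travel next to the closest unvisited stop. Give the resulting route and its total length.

Total distance 68 min via the nearest-neighbour route Base → E → V → N → X → C → Base.

Base → [E:6 / V:13 / N:16 / X:23 / C:27] → E (6)
E → [V:19 / C:21 / N:22 / X:25] → V (19)
V → [N:3 / X:10 / C:14] → N (3)
N → [X:9 / C:13] → X (9)
X → [C:4] → C (4)
Return C→Base: 27.
Total = 6 + 19 + 3 + 9 + 4 + 27 = 68.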